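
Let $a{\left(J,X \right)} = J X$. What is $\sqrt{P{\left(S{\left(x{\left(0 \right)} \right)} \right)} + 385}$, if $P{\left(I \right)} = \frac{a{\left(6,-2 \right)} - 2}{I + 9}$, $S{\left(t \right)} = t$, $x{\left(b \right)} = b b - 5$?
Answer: $\frac{\sqrt{1526}}{2} \approx 19.532$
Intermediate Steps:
$x{\left(b \right)} = -5 + b^{2}$ ($x{\left(b \right)} = b^{2} - 5 = -5 + b^{2}$)
$P{\left(I \right)} = - \frac{14}{9 + I}$ ($P{\left(I \right)} = \frac{6 \left(-2\right) - 2}{I + 9} = \frac{-12 - 2}{9 + I} = - \frac{14}{9 + I}$)
$\sqrt{P{\left(S{\left(x{\left(0 \right)} \right)} \right)} + 385} = \sqrt{- \frac{14}{9 - \left(5 - 0^{2}\right)} + 385} = \sqrt{- \frac{14}{9 + \left(-5 + 0\right)} + 385} = \sqrt{- \frac{14}{9 - 5} + 385} = \sqrt{- \frac{14}{4} + 385} = \sqrt{\left(-14\right) \frac{1}{4} + 385} = \sqrt{- \frac{7}{2} + 385} = \sqrt{\frac{763}{2}} = \frac{\sqrt{1526}}{2}$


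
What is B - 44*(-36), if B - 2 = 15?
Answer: 1601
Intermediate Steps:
B = 17 (B = 2 + 15 = 17)
B - 44*(-36) = 17 - 44*(-36) = 17 + 1584 = 1601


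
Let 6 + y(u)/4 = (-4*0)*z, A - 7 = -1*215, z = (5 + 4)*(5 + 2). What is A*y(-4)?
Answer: 4992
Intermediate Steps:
z = 63 (z = 9*7 = 63)
A = -208 (A = 7 - 1*215 = 7 - 215 = -208)
y(u) = -24 (y(u) = -24 + 4*(-4*0*63) = -24 + 4*(0*63) = -24 + 4*0 = -24 + 0 = -24)
A*y(-4) = -208*(-24) = 4992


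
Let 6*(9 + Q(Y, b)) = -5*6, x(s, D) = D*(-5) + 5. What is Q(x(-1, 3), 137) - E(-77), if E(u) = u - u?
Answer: -14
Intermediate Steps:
E(u) = 0
x(s, D) = 5 - 5*D (x(s, D) = -5*D + 5 = 5 - 5*D)
Q(Y, b) = -14 (Q(Y, b) = -9 + (-5*6)/6 = -9 + (⅙)*(-30) = -9 - 5 = -14)
Q(x(-1, 3), 137) - E(-77) = -14 - 1*0 = -14 + 0 = -14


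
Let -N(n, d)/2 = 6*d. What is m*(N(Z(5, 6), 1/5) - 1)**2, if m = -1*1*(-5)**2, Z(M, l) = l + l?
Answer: -289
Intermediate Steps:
Z(M, l) = 2*l
N(n, d) = -12*d
m = -25 (m = -1*25 = -25)
m*(N(Z(5, 6), 1/5) - 1)**2 = -25*(-12/5 - 1)**2 = -25*(-17/5)**2 = -25*289/25 = -289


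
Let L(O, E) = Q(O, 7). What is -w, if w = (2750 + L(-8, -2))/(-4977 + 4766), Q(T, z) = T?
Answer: 2742/211 ≈ 12.995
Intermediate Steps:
L(O, E) = O
w = -2742/211 (w = (2750 - 8)/(-4977 + 4766) = 2742/(-211) = 2742*(-1/211) = -2742/211 ≈ -12.995)
-w = -1*(-2742/211) = 2742/211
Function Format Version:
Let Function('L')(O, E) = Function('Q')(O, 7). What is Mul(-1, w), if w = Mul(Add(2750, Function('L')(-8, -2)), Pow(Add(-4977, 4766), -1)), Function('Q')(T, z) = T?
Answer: Rational(2742, 211) ≈ 12.995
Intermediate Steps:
Function('L')(O, E) = O
w = Rational(-2742, 211) (w = Mul(Add(2750, -8), Pow(Add(-4977, 4766), -1)) = Mul(2742, Pow(-211, -1)) = Mul(2742, Rational(-1, 211)) = Rational(-2742, 211) ≈ -12.995)
Mul(-1, w) = Mul(-1, Rational(-2742, 211)) = Rational(2742, 211)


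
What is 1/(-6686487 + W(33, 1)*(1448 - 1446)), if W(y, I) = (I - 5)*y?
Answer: -1/6686751 ≈ -1.4955e-7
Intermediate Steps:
W(y, I) = y*(-5 + I) (W(y, I) = (-5 + I)*y = y*(-5 + I))
1/(-6686487 + W(33, 1)*(1448 - 1446)) = 1/(-6686487 + (33*(-5 + 1))*(1448 - 1446)) = 1/(-6686487 + (33*(-4))*2) = 1/(-6686487 - 132*2) = 1/(-6686487 - 264) = 1/(-6686751) = -1/6686751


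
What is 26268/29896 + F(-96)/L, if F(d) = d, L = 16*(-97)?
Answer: 681843/724978 ≈ 0.94050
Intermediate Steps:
L = -1552
26268/29896 + F(-96)/L = 26268/29896 - 96/(-1552) = 26268*(1/29896) - 96*(-1/1552) = 6567/7474 + 6/97 = 681843/724978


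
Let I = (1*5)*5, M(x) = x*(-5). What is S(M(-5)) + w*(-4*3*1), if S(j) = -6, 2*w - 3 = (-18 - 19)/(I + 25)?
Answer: -489/25 ≈ -19.560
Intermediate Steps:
M(x) = -5*x
I = 25 (I = 5*5 = 25)
w = 113/100 (w = 3/2 + ((-18 - 19)/(25 + 25))/2 = 3/2 + (-37/50)/2 = 3/2 + (-37*1/50)/2 = 3/2 + (1/2)*(-37/50) = 3/2 - 37/100 = 113/100 ≈ 1.1300)
S(M(-5)) + w*(-4*3*1) = -6 + 113*(-4*3*1)/100 = -6 + 113*(-12*1)/100 = -6 + (113/100)*(-12) = -6 - 339/25 = -489/25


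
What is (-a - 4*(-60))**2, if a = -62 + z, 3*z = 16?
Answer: 792100/9 ≈ 88011.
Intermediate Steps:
z = 16/3 (z = (1/3)*16 = 16/3 ≈ 5.3333)
a = -170/3 (a = -62 + 16/3 = -170/3 ≈ -56.667)
(-a - 4*(-60))**2 = (-1*(-170/3) - 4*(-60))**2 = (170/3 + 240)**2 = (890/3)**2 = 792100/9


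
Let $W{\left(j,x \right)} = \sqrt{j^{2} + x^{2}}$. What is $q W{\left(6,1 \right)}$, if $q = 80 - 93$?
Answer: $- 13 \sqrt{37} \approx -79.076$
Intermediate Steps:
$q = -13$
$q W{\left(6,1 \right)} = - 13 \sqrt{6^{2} + 1^{2}} = - 13 \sqrt{36 + 1} = - 13 \sqrt{37}$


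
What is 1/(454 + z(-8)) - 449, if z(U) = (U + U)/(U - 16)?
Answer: -612433/1364 ≈ -449.00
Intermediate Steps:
z(U) = 2*U/(-16 + U) (z(U) = (2*U)/(-16 + U) = 2*U/(-16 + U))
1/(454 + z(-8)) - 449 = 1/(454 + 2*(-8)/(-16 - 8)) - 449 = 1/(454 + 2*(-8)/(-24)) - 449 = 1/(454 + 2*(-8)*(-1/24)) - 449 = 1/(454 + ⅔) - 449 = 1/(1364/3) - 449 = 3/1364 - 449 = -612433/1364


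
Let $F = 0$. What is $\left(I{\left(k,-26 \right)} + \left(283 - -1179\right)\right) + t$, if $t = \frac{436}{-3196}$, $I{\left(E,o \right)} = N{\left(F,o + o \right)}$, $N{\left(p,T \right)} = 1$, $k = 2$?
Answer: $\frac{1168828}{799} \approx 1462.9$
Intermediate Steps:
$I{\left(E,o \right)} = 1$
$t = - \frac{109}{799}$ ($t = 436 \left(- \frac{1}{3196}\right) = - \frac{109}{799} \approx -0.13642$)
$\left(I{\left(k,-26 \right)} + \left(283 - -1179\right)\right) + t = \left(1 + \left(283 - -1179\right)\right) - \frac{109}{799} = \left(1 + \left(283 + 1179\right)\right) - \frac{109}{799} = \left(1 + 1462\right) - \frac{109}{799} = 1463 - \frac{109}{799} = \frac{1168828}{799}$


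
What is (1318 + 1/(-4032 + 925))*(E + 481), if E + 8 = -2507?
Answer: -8329280850/3107 ≈ -2.6808e+6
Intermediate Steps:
E = -2515 (E = -8 - 2507 = -2515)
(1318 + 1/(-4032 + 925))*(E + 481) = (1318 + 1/(-4032 + 925))*(-2515 + 481) = (1318 + 1/(-3107))*(-2034) = (1318 - 1/3107)*(-2034) = (4095025/3107)*(-2034) = -8329280850/3107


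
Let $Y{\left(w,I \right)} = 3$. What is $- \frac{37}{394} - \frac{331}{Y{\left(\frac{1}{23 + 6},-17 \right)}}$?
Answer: $- \frac{130525}{1182} \approx -110.43$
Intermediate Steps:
$- \frac{37}{394} - \frac{331}{Y{\left(\frac{1}{23 + 6},-17 \right)}} = - \frac{37}{394} - \frac{331}{3} = - \frac{130525}{1182}$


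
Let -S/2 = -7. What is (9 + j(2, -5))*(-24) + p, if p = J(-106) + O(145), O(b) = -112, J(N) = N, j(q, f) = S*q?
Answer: -1106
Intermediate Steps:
S = 14 (S = -2*(-7) = 14)
j(q, f) = 14*q
p = -218 (p = -106 - 112 = -218)
(9 + j(2, -5))*(-24) + p = (9 + 14*2)*(-24) - 218 = (9 + 28)*(-24) - 218 = 37*(-24) - 218 = -888 - 218 = -1106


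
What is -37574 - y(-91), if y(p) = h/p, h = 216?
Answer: -3419018/91 ≈ -37572.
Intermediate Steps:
y(p) = 216/p
-37574 - y(-91) = -37574 - 216/(-91) = -37574 - 216*(-1)/91 = -37574 - 1*(-216/91) = -37574 + 216/91 = -3419018/91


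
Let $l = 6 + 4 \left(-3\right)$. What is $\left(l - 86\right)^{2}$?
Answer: $8464$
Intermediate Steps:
$l = -6$ ($l = 6 - 12 = -6$)
$\left(l - 86\right)^{2} = \left(-6 - 86\right)^{2} = \left(-92\right)^{2} = 8464$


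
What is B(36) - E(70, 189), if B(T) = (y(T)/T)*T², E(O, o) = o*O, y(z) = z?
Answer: -11934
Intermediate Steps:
E(O, o) = O*o
B(T) = T² (B(T) = (T/T)*T² = 1*T² = T²)
B(36) - E(70, 189) = 36² - 70*189 = 1296 - 1*13230 = 1296 - 13230 = -11934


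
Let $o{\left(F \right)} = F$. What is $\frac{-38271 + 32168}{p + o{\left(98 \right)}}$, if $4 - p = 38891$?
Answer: $\frac{6103}{38789} \approx 0.15734$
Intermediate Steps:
$p = -38887$ ($p = 4 - 38891 = -38887$)
$\frac{-38271 + 32168}{p + o{\left(98 \right)}} = \frac{-38271 + 32168}{-38887 + 98} = - \frac{6103}{-38789} = \left(-6103\right) \left(- \frac{1}{38789}\right) = \frac{6103}{38789}$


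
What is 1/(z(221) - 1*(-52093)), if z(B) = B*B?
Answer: 1/100934 ≈ 9.9075e-6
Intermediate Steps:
z(B) = B**2
1/(z(221) - 1*(-52093)) = 1/(221**2 - 1*(-52093)) = 1/(48841 + 52093) = 1/100934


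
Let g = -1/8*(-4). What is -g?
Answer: -½ ≈ -0.50000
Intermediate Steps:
g = ½ (g = -1*⅛*(-4) = -⅛*(-4) = ½ ≈ 0.50000)
-g = -1*½ = -½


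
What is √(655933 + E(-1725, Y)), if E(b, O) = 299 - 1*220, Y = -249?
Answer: 14*√3347 ≈ 809.95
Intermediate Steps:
E(b, O) = 79 (E(b, O) = 299 - 220 = 79)
√(655933 + E(-1725, Y)) = √(655933 + 79) = √656012 = 14*√3347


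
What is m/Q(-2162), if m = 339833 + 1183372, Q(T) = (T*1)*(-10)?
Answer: 304641/4324 ≈ 70.453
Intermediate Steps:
Q(T) = -10*T (Q(T) = T*(-10) = -10*T)
m = 1523205
m/Q(-2162) = 1523205/((-10*(-2162))) = 1523205/21620 = 1523205*(1/21620) = 304641/4324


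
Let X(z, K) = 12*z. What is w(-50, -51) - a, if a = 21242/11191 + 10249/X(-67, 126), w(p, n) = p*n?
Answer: 1212705589/473556 ≈ 2560.8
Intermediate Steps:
w(p, n) = n*p
a = -5137789/473556 (a = 21242/11191 + 10249/((12*(-67))) = 21242*(1/11191) + 10249/(-804) = 1118/589 + 10249*(-1/804) = 1118/589 - 10249/804 = -5137789/473556 ≈ -10.849)
w(-50, -51) - a = -51*(-50) - 1*(-5137789/473556) = 2550 + 5137789/473556 = 1212705589/473556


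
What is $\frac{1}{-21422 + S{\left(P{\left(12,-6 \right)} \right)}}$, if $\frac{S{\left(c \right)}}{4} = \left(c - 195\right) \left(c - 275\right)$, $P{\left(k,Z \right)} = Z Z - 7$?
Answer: $\frac{1}{141922} \approx 7.0461 \cdot 10^{-6}$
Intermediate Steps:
$P{\left(k,Z \right)} = -7 + Z^{2}$ ($P{\left(k,Z \right)} = Z^{2} - 7 = -7 + Z^{2}$)
$S{\left(c \right)} = 4 \left(-275 + c\right) \left(-195 + c\right)$ ($S{\left(c \right)} = 4 \left(c - 195\right) \left(c - 275\right) = 4 \left(-195 + c\right) \left(-275 + c\right) = 4 \left(-275 + c\right) \left(-195 + c\right)$)
$\frac{1}{-21422 + S{\left(P{\left(12,-6 \right)} \right)}} = \frac{1}{-21422 + \left(214500 - 1880 \left(-7 + \left(-6\right)^{2}\right) + 4 \left(-7 + \left(-6\right)^{2}\right)^{2}\right)} = \frac{1}{-21422 + \left(214500 - 1880 \left(-7 + 36\right) + 4 \left(-7 + 36\right)^{2}\right)} = \frac{1}{-21422 + \left(214500 - 54520 + 4 \cdot 29^{2}\right)} = \frac{1}{-21422 + \left(214500 - 54520 + 4 \cdot 841\right)} = \frac{1}{-21422 + \left(214500 - 54520 + 3364\right)} = \frac{1}{-21422 + 163344} = \frac{1}{141922}$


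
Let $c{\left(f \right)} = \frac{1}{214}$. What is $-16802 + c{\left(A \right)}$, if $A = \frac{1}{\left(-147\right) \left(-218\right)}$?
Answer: $- \frac{3595627}{214} \approx -16802.0$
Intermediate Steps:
$A = \frac{1}{32046}$ ($A = \left(- \frac{1}{147}\right) \left(- \frac{1}{218}\right) = \frac{1}{32046} \approx 3.1205 \cdot 10^{-5}$)
$c{\left(f \right)} = \frac{1}{214}$
$-16802 + c{\left(A \right)} = -16802 + \frac{1}{214} = - \frac{3595627}{214}$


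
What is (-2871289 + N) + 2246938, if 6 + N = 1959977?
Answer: 1335620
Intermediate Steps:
N = 1959971 (N = -6 + 1959977 = 1959971)
(-2871289 + N) + 2246938 = (-2871289 + 1959971) + 2246938 = -911318 + 2246938 = 1335620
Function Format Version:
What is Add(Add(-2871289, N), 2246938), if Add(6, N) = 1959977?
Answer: 1335620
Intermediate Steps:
N = 1959971 (N = Add(-6, 1959977) = 1959971)
Add(Add(-2871289, N), 2246938) = Add(Add(-2871289, 1959971), 2246938) = Add(-911318, 2246938) = 1335620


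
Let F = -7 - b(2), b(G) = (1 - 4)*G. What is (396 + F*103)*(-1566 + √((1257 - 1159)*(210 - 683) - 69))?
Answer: -458838 + 293*I*√46423 ≈ -4.5884e+5 + 63130.0*I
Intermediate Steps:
b(G) = -3*G
F = -1 (F = -7 - (-3)*2 = -7 - 1*(-6) = -7 + 6 = -1)
(396 + F*103)*(-1566 + √((1257 - 1159)*(210 - 683) - 69)) = (396 - 1*103)*(-1566 + √((1257 - 1159)*(210 - 683) - 69)) = (396 - 103)*(-1566 + √(98*(-473) - 69)) = 293*(-1566 + √(-46354 - 69)) = 293*(-1566 + √(-46423)) = 293*(-1566 + I*√46423) = -458838 + 293*I*√46423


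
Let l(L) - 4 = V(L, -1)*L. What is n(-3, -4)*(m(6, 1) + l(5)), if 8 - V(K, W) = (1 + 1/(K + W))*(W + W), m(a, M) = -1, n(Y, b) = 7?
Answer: 777/2 ≈ 388.50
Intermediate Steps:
V(K, W) = 8 - 2*W*(1 + 1/(K + W)) (V(K, W) = 8 - (1 + 1/(K + W))*(W + W) = 8 - (1 + 1/(K + W))*2*W = 8 - 2*W*(1 + 1/(K + W)))
l(L) = 4 + 2*L*(-4 + 5*L)/(-1 + L) (l(L) = 4 + (2*(-1*(-1)² + 3*(-1) + 4*L - 1*L*(-1))/(L - 1))*L = 4 + (2*(-1*1 - 3 + 4*L + L)/(-1 + L))*L = 4 + (2*(-1 - 3 + 4*L + L)/(-1 + L))*L = 4 + (2*(-4 + 5*L)/(-1 + L))*L = 4 + 2*L*(-4 + 5*L)/(-1 + L))
n(-3, -4)*(m(6, 1) + l(5)) = 7*(-1 + 2*(-2 - 2*5 + 5*5²)/(-1 + 5)) = 7*(-1 + 2*(-2 - 10 + 5*25)/4) = 7*(-1 + 2*(¼)*(-2 - 10 + 125)) = 7*(-1 + 2*(¼)*113) = 7*(-1 + 113/2) = 7*(111/2) = 777/2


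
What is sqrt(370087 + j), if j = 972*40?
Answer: sqrt(408967) ≈ 639.50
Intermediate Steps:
j = 38880
sqrt(370087 + j) = sqrt(370087 + 38880) = sqrt(408967)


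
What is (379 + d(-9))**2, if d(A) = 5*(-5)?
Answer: 125316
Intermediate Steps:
d(A) = -25
(379 + d(-9))**2 = (379 - 25)**2 = 354**2 = 125316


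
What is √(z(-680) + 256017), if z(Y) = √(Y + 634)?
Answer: √(256017 + I*√46) ≈ 505.98 + 0.007*I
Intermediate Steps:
z(Y) = √(634 + Y)
√(z(-680) + 256017) = √(√(634 - 680) + 256017) = √(√(-46) + 256017) = √(I*√46 + 256017) = √(256017 + I*√46)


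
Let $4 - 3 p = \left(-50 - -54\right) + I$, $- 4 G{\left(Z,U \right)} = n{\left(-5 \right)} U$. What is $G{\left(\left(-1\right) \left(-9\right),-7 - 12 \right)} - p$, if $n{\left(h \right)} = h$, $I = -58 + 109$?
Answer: $- \frac{27}{4} \approx -6.75$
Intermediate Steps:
$I = 51$
$G{\left(Z,U \right)} = \frac{5 U}{4}$ ($G{\left(Z,U \right)} = - \frac{\left(-5\right) U}{4} = \frac{5 U}{4}$)
$p = -17$ ($p = \frac{4}{3} - \frac{\left(-50 - -54\right) + 51}{3} = \frac{4}{3} - \frac{\left(-50 + 54\right) + 51}{3} = \frac{4}{3} - \frac{4 + 51}{3} = \frac{4}{3} - \frac{55}{3} = -17$)
$G{\left(\left(-1\right) \left(-9\right),-7 - 12 \right)} - p = \frac{5 \left(-7 - 12\right)}{4} - -17 = \frac{5 \left(-7 - 12\right)}{4} + 17 = \frac{5}{4} \left(-19\right) + 17 = - \frac{95}{4} + 17 = - \frac{27}{4}$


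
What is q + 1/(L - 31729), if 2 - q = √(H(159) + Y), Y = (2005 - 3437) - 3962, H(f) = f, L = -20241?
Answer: 103939/51970 - I*√5235 ≈ 2.0 - 72.353*I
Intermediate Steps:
Y = -5394 (Y = -1432 - 3962 = -5394)
q = 2 - I*√5235 (q = 2 - √(159 - 5394) = 2 - √(-5235) = 2 - I*√5235 ≈ 2.0 - 72.353*I)
q + 1/(L - 31729) = (2 - I*√5235) + 1/(-20241 - 31729) = (2 - I*√5235) + 1/(-51970) = (2 - I*√5235) - 1/51970 = 103939/51970 - I*√5235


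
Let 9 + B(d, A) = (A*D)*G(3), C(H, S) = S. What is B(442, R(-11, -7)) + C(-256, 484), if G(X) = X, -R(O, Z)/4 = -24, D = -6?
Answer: -1253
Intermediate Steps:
R(O, Z) = 96 (R(O, Z) = -4*(-24) = 96)
B(d, A) = -9 - 18*A (B(d, A) = -9 + (A*(-6))*3 = -9 - 6*A*3 = -9 - 18*A)
B(442, R(-11, -7)) + C(-256, 484) = (-9 - 18*96) + 484 = (-9 - 1728) + 484 = -1737 + 484 = -1253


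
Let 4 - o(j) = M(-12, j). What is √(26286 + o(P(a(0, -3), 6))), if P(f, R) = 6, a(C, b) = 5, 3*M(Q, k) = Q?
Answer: √26294 ≈ 162.15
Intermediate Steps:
M(Q, k) = Q/3
o(j) = 8 (o(j) = 4 - (-12)/3 = 4 - 1*(-4) = 4 + 4 = 8)
√(26286 + o(P(a(0, -3), 6))) = √(26286 + 8) = √26294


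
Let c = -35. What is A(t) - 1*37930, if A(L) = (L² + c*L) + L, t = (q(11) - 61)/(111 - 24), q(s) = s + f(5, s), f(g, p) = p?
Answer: -31886143/841 ≈ -37915.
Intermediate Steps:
q(s) = 2*s (q(s) = s + s = 2*s)
t = -13/29 (t = (2*11 - 61)/(111 - 24) = (22 - 61)/87 = -39*1/87 = -13/29 ≈ -0.44828)
A(L) = L² - 34*L (A(L) = (L² - 35*L) + L = L² - 34*L)
A(t) - 1*37930 = -13*(-34 - 13/29)/29 - 1*37930 = -13/29*(-999/29) - 37930 = 12987/841 - 37930 = -31886143/841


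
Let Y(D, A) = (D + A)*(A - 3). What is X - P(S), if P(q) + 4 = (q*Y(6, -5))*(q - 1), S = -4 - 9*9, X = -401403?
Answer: -342919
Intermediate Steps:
Y(D, A) = (-3 + A)*(A + D) (Y(D, A) = (A + D)*(-3 + A) = (-3 + A)*(A + D))
S = -85 (S = -4 - 81 = -85)
P(q) = -4 - 8*q*(-1 + q) (P(q) = -4 + (q*((-5)² - 3*(-5) - 3*6 - 5*6))*(q - 1) = -4 + (q*(25 + 15 - 18 - 30))*(-1 + q) = -4 + (q*(-8))*(-1 + q) = -4 + (-8*q)*(-1 + q) = -4 - 8*q*(-1 + q))
X - P(S) = -401403 - (-4 - 8*(-85)² + 8*(-85)) = -401403 - (-4 - 8*7225 - 680) = -401403 - (-4 - 57800 - 680) = -401403 - 1*(-58484) = -401403 + 58484 = -342919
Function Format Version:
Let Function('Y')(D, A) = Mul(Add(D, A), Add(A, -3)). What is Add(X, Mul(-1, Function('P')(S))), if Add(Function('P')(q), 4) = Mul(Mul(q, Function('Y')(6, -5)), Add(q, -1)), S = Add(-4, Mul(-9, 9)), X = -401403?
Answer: -342919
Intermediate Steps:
Function('Y')(D, A) = Mul(Add(-3, A), Add(A, D)) (Function('Y')(D, A) = Mul(Add(A, D), Add(-3, A)) = Mul(Add(-3, A), Add(A, D)))
S = -85 (S = Add(-4, -81) = -85)
Function('P')(q) = Add(-4, Mul(-8, q, Add(-1, q))) (Function('P')(q) = Add(-4, Mul(Mul(q, Add(Pow(-5, 2), Mul(-3, -5), Mul(-3, 6), Mul(-5, 6))), Add(q, -1))) = Add(-4, Mul(Mul(q, Add(25, 15, -18, -30)), Add(-1, q))) = Add(-4, Mul(Mul(q, -8), Add(-1, q))) = Add(-4, Mul(Mul(-8, q), Add(-1, q))) = Add(-4, Mul(-8, q, Add(-1, q))))
Add(X, Mul(-1, Function('P')(S))) = Add(-401403, Mul(-1, Add(-4, Mul(-8, Pow(-85, 2)), Mul(8, -85)))) = Add(-401403, Mul(-1, Add(-4, Mul(-8, 7225), -680))) = Add(-401403, Mul(-1, Add(-4, -57800, -680))) = Add(-401403, Mul(-1, -58484)) = Add(-401403, 58484) = -342919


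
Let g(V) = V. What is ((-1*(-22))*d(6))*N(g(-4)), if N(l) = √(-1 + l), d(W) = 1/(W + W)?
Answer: 11*I*√5/6 ≈ 4.0995*I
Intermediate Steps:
d(W) = 1/(2*W)
((-1*(-22))*d(6))*N(g(-4)) = ((-1*(-22))*((½)/6))*√(-1 - 4) = (22*((½)*(⅙)))*√(-5) = (22*(1/12))*(I*√5) = 11*(I*√5)/6 = 11*I*√5/6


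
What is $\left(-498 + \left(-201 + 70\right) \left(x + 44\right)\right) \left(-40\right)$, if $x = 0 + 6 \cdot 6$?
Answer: $439120$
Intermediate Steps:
$x = 36$ ($x = 0 + 36 = 36$)
$\left(-498 + \left(-201 + 70\right) \left(x + 44\right)\right) \left(-40\right) = \left(-498 + \left(-201 + 70\right) \left(36 + 44\right)\right) \left(-40\right) = \left(-498 - 10480\right) \left(-40\right) = \left(-10978\right) \left(-40\right) = 439120$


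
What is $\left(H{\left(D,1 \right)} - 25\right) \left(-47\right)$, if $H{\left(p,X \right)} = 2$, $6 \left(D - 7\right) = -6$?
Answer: $1081$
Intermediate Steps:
$D = 6$ ($D = 7 + \frac{1}{6} \left(-6\right) = 7 - 1 = 6$)
$\left(H{\left(D,1 \right)} - 25\right) \left(-47\right) = \left(2 - 25\right) \left(-47\right) = \left(-23\right) \left(-47\right) = 1081$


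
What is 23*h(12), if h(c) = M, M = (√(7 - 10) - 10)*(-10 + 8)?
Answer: 460 - 46*I*√3 ≈ 460.0 - 79.674*I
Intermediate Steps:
M = 20 - 2*I*√3 (M = (√(-3) - 10)*(-2) = (I*√3 - 10)*(-2) = (-10 + I*√3)*(-2) = 20 - 2*I*√3 ≈ 20.0 - 3.4641*I)
h(c) = 20 - 2*I*√3
23*h(12) = 23*(20 - 2*I*√3) = 460 - 46*I*√3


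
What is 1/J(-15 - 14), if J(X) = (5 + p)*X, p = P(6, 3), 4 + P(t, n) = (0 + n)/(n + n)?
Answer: -2/87 ≈ -0.022988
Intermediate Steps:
P(t, n) = -7/2 (P(t, n) = -4 + (0 + n)/(n + n) = -4 + n/((2*n)) = -4 + n*(1/(2*n)) = -4 + 1/2 = -7/2)
p = -7/2 ≈ -3.5000
J(X) = 3*X/2 (J(X) = (5 - 7/2)*X = 3*X/2)
1/J(-15 - 14) = 1/(3*(-15 - 14)/2) = 1/((3/2)*(-29)) = 1/(-87/2) = -2/87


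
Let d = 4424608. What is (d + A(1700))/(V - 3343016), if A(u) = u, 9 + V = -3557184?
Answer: -4426308/6900209 ≈ -0.64147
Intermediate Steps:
V = -3557193 (V = -9 - 3557184 = -3557193)
(d + A(1700))/(V - 3343016) = (4424608 + 1700)/(-3557193 - 3343016) = 4426308/(-6900209) = 4426308*(-1/6900209) = -4426308/6900209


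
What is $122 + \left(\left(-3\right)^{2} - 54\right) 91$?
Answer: $-3973$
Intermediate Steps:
$122 + \left(\left(-3\right)^{2} - 54\right) 91 = 122 + \left(9 - 54\right) 91 = 122 - 4095 = -3973$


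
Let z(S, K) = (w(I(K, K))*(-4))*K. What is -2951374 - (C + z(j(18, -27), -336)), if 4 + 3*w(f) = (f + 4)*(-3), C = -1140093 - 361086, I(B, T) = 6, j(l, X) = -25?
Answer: -1434963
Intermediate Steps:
C = -1501179
w(f) = -16/3 - f (w(f) = -4/3 + ((f + 4)*(-3))/3 = -4/3 + ((4 + f)*(-3))/3 = -4/3 + (-12 - 3*f)/3 = -4/3 + (-4 - f) = -16/3 - f)
z(S, K) = 136*K/3 (z(S, K) = ((-16/3 - 1*6)*(-4))*K = ((-16/3 - 6)*(-4))*K = (-34/3*(-4))*K = 136*K/3)
-2951374 - (C + z(j(18, -27), -336)) = -2951374 - (-1501179 + (136/3)*(-336)) = -2951374 - (-1501179 - 15232) = -2951374 - 1*(-1516411) = -2951374 + 1516411 = -1434963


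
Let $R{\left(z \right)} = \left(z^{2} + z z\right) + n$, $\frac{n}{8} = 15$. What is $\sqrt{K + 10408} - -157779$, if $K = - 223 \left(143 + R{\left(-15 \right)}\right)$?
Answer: $157779 + i \sqrt{148591} \approx 1.5778 \cdot 10^{5} + 385.48 i$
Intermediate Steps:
$n = 120$ ($n = 8 \cdot 15 = 120$)
$R{\left(z \right)} = 120 + 2 z^{2}$ ($R{\left(z \right)} = \left(z^{2} + z z\right) + 120 = \left(z^{2} + z^{2}\right) + 120 = 2 z^{2} + 120 = 120 + 2 z^{2}$)
$K = -158999$ ($K = - 223 \left(143 + \left(120 + 2 \left(-15\right)^{2}\right)\right) = - 223 \left(143 + \left(120 + 2 \cdot 225\right)\right) = - 223 \left(143 + \left(120 + 450\right)\right) = - 223 \left(143 + 570\right) = \left(-223\right) 713 = -158999$)
$\sqrt{K + 10408} - -157779 = \sqrt{-158999 + 10408} - -157779 = \sqrt{-148591} + 157779 = i \sqrt{148591} + 157779 = 157779 + i \sqrt{148591}$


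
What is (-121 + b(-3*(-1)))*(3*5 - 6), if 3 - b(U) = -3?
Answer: -1035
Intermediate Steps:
b(U) = 6 (b(U) = 3 - 1*(-3) = 3 + 3 = 6)
(-121 + b(-3*(-1)))*(3*5 - 6) = (-121 + 6)*(3*5 - 6) = -115*(15 - 6) = -115*9 = -1035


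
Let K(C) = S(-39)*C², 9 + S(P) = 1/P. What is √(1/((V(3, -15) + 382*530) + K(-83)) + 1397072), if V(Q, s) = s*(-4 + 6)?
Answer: √41799236772996389246/5469842 ≈ 1182.0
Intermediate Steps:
S(P) = -9 + 1/P
V(Q, s) = 2*s (V(Q, s) = s*2 = 2*s)
K(C) = -352*C²/39 (K(C) = (-9 + 1/(-39))*C² = (-9 - 1/39)*C² = -352*C²/39)
√(1/((V(3, -15) + 382*530) + K(-83)) + 1397072) = √(1/((2*(-15) + 382*530) - 352/39*(-83)²) + 1397072) = √(1/((-30 + 202460) - 352/39*6889) + 1397072) = √(1/(202430 - 2424928/39) + 1397072) = √(1/(5469842/39) + 1397072) = √(39/5469842 + 1397072) = √(7641763102663/5469842) = √41799236772996389246/5469842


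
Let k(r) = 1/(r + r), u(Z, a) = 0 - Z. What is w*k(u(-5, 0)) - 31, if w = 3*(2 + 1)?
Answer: -301/10 ≈ -30.100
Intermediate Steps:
w = 9 (w = 3*3 = 9)
u(Z, a) = -Z
k(r) = 1/(2*r)
w*k(u(-5, 0)) - 31 = 9*(1/(2*((-1*(-5))))) - 31 = 9*((½)/5) - 31 = 9*((½)*(⅕)) - 31 = 9*(⅒) - 31 = 9/10 - 31 = -301/10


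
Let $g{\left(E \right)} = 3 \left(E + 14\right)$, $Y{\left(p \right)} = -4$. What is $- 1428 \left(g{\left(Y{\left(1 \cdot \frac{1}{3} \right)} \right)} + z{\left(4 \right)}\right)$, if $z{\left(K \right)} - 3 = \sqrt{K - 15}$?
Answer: $-47124 - 1428 i \sqrt{11} \approx -47124.0 - 4736.1 i$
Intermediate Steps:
$g{\left(E \right)} = 42 + 3 E$ ($g{\left(E \right)} = 3 \left(14 + E\right) = 42 + 3 E$)
$z{\left(K \right)} = 3 + \sqrt{-15 + K}$ ($z{\left(K \right)} = 3 + \sqrt{K - 15} = 3 + \sqrt{-15 + K}$)
$- 1428 \left(g{\left(Y{\left(1 \cdot \frac{1}{3} \right)} \right)} + z{\left(4 \right)}\right) = - 1428 \left(\left(42 + 3 \left(-4\right)\right) + \left(3 + \sqrt{-15 + 4}\right)\right) = - 1428 \left(\left(42 - 12\right) + \left(3 + \sqrt{-11}\right)\right) = - 1428 \left(30 + \left(3 + i \sqrt{11}\right)\right) = - 1428 \left(33 + i \sqrt{11}\right) = -47124 - 1428 i \sqrt{11}$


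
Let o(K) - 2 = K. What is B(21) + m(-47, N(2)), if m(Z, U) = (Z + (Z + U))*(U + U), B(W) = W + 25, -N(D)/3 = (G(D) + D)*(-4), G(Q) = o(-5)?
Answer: 2590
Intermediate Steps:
o(K) = 2 + K
G(Q) = -3 (G(Q) = 2 - 5 = -3)
N(D) = -36 + 12*D (N(D) = -3*(-3 + D)*(-4) = -3*(12 - 4*D) = -36 + 12*D)
B(W) = 25 + W
m(Z, U) = 2*U*(U + 2*Z) (m(Z, U) = (Z + (U + Z))*(2*U) = (U + 2*Z)*(2*U) = 2*U*(U + 2*Z))
B(21) + m(-47, N(2)) = (25 + 21) + 2*(-36 + 12*2)*((-36 + 12*2) + 2*(-47)) = 46 + 2*(-36 + 24)*((-36 + 24) - 94) = 46 + 2*(-12)*(-12 - 94) = 46 + 2*(-12)*(-106) = 46 + 2544 = 2590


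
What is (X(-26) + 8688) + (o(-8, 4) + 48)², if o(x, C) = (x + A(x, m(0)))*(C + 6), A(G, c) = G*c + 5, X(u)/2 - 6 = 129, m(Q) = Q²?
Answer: 9282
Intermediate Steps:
X(u) = 270 (X(u) = 12 + 2*129 = 12 + 258 = 270)
A(G, c) = 5 + G*c
o(x, C) = (5 + x)*(6 + C) (o(x, C) = (x + (5 + x*0²))*(C + 6) = (x + (5 + x*0))*(6 + C) = (x + (5 + 0))*(6 + C) = (x + 5)*(6 + C) = (5 + x)*(6 + C))
(X(-26) + 8688) + (o(-8, 4) + 48)² = (270 + 8688) + ((30 + 5*4 + 6*(-8) + 4*(-8)) + 48)² = 8958 + ((30 + 20 - 48 - 32) + 48)² = 8958 + (-30 + 48)² = 8958 + 18² = 8958 + 324 = 9282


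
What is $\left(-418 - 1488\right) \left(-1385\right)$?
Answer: $2639810$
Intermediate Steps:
$\left(-418 - 1488\right) \left(-1385\right) = \left(-1906\right) \left(-1385\right) = 2639810$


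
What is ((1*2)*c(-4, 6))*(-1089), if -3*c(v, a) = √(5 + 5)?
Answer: 726*√10 ≈ 2295.8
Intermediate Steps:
c(v, a) = -√10/3 (c(v, a) = -√(5 + 5)/3 = -√10/3)
((1*2)*c(-4, 6))*(-1089) = ((1*2)*(-√10/3))*(-1089) = (2*(-√10/3))*(-1089) = -2*√10/3*(-1089) = 726*√10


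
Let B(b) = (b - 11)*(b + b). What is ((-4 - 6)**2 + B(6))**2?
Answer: 1600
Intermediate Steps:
B(b) = 2*b*(-11 + b) (B(b) = (-11 + b)*(2*b) = 2*b*(-11 + b))
((-4 - 6)**2 + B(6))**2 = ((-4 - 6)**2 + 2*6*(-11 + 6))**2 = ((-10)**2 + 2*6*(-5))**2 = (100 - 60)**2 = 40**2 = 1600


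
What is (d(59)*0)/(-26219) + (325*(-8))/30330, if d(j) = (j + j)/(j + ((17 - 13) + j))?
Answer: -260/3033 ≈ -0.085724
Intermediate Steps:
d(j) = 2*j/(4 + 2*j) (d(j) = (2*j)/(j + (4 + j)) = (2*j)/(4 + 2*j) = 2*j/(4 + 2*j))
(d(59)*0)/(-26219) + (325*(-8))/30330 = ((59/(2 + 59))*0)/(-26219) + (325*(-8))/30330 = ((59/61)*0)*(-1/26219) - 2600*1/30330 = ((59*(1/61))*0)*(-1/26219) - 260/3033 = ((59/61)*0)*(-1/26219) - 260/3033 = 0*(-1/26219) - 260/3033 = 0 - 260/3033 = -260/3033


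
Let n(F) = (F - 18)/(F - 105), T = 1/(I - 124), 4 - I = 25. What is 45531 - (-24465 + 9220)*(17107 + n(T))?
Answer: 3971616229291/15226 ≈ 2.6084e+8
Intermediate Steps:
I = -21 (I = 4 - 1*25 = 4 - 25 = -21)
T = -1/145 (T = 1/(-21 - 124) = 1/(-145) = -1/145 ≈ -0.0068966)
n(F) = (-18 + F)/(-105 + F)
45531 - (-24465 + 9220)*(17107 + n(T)) = 45531 - (-24465 + 9220)*(17107 + (-18 - 1/145)/(-105 - 1/145)) = 45531 - (-15245)*(17107 - 2611/145/(-15226/145)) = 45531 - (-15245)*(17107 - 145/15226*(-2611/145)) = 45531 - (-15245)*(17107 + 2611/15226) = 45531 - (-15245)*260473793/15226 = 45531 - 1*(-3970922974285/15226) = 45531 + 3970922974285/15226 = 3971616229291/15226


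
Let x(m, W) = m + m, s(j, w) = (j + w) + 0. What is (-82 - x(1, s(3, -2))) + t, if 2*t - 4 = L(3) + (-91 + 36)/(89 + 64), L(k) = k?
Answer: -12344/153 ≈ -80.680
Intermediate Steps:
s(j, w) = j + w
x(m, W) = 2*m
t = 508/153 (t = 2 + (3 + (-91 + 36)/(89 + 64))/2 = 2 + (3 - 55/153)/2 = 2 + (1/2)*(404/153) = 2 + 202/153 = 508/153 ≈ 3.3203)
(-82 - x(1, s(3, -2))) + t = (-82 - 2) + 508/153 = -84 + 508/153 = -12344/153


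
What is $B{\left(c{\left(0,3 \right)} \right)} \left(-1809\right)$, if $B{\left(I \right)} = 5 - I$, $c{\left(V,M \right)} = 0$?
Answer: $-9045$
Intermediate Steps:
$B{\left(c{\left(0,3 \right)} \right)} \left(-1809\right) = \left(5 - 0\right) \left(-1809\right) = \left(5 + 0\right) \left(-1809\right) = 5 \left(-1809\right) = -9045$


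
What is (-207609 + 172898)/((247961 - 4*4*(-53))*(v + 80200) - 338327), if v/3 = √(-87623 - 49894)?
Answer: -611322395491/351495551444655134 + 22867809*I*√137517/351495551444655134 ≈ -1.7392e-6 + 2.4126e-8*I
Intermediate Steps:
v = 3*I*√137517 (v = 3*√(-87623 - 49894) = 3*√(-137517) = 3*(I*√137517) = 3*I*√137517 ≈ 1112.5*I)
(-207609 + 172898)/((247961 - 4*4*(-53))*(v + 80200) - 338327) = (-207609 + 172898)/((247961 - 4*4*(-53))*(3*I*√137517 + 80200) - 338327) = -34711/((247961 - 16*(-53))*(80200 + 3*I*√137517) - 338327) = -34711/((247961 + 848)*(80200 + 3*I*√137517) - 338327) = -34711/(248809*(80200 + 3*I*√137517) - 338327) = -34711/((19954481800 + 746427*I*√137517) - 338327) = -34711/(19954143473 + 746427*I*√137517)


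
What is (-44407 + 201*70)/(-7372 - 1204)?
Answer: 30337/8576 ≈ 3.5374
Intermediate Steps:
(-44407 + 201*70)/(-7372 - 1204) = (-44407 + 14070)/(-8576) = -30337*(-1/8576) = 30337/8576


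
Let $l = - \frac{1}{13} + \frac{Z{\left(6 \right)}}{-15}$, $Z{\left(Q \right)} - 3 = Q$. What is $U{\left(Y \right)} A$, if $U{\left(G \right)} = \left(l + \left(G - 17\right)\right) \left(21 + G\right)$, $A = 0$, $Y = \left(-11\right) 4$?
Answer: $0$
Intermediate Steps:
$Y = -44$
$Z{\left(Q \right)} = 3 + Q$
$l = - \frac{44}{65}$ ($l = - \frac{1}{13} + \frac{3 + 6}{-15} = \left(-1\right) \frac{1}{13} + 9 \left(- \frac{1}{15}\right) = - \frac{1}{13} - \frac{3}{5} = - \frac{44}{65} \approx -0.67692$)
$U{\left(G \right)} = \left(21 + G\right) \left(- \frac{1149}{65} + G\right)$ ($U{\left(G \right)} = \left(- \frac{44}{65} + \left(G - 17\right)\right) \left(21 + G\right) = \left(- \frac{44}{65} + \left(-17 + G\right)\right) \left(21 + G\right) = \left(- \frac{1149}{65} + G\right) \left(21 + G\right) = \left(21 + G\right) \left(- \frac{1149}{65} + G\right)$)
$U{\left(Y \right)} A = \left(- \frac{24129}{65} + \left(-44\right)^{2} + \frac{216}{65} \left(-44\right)\right) 0 = \left(- \frac{24129}{65} + 1936 - \frac{9504}{65}\right) 0 = \frac{92207}{65} \cdot 0 = 0$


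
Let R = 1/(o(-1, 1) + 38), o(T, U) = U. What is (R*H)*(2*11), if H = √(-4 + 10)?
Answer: 22*√6/39 ≈ 1.3818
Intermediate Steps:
H = √6 ≈ 2.4495
R = 1/39 (R = 1/(1 + 38) = 1/39 ≈ 0.025641)
(R*H)*(2*11) = (√6/39)*(2*11) = (√6/39)*22 = 22*√6/39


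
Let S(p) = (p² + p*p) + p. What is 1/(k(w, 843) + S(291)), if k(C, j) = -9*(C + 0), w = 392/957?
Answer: 319/54118131 ≈ 5.8945e-6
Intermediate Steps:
S(p) = p + 2*p² (S(p) = (p² + p²) + p = 2*p² + p = p + 2*p²)
w = 392/957 (w = 392*(1/957) = 392/957 ≈ 0.40961)
k(C, j) = -9*C
1/(k(w, 843) + S(291)) = 1/(-9*392/957 + 291*(1 + 2*291)) = 1/(-1176/319 + 291*(1 + 582)) = 1/(-1176/319 + 291*583) = 1/(-1176/319 + 169653) = 1/(54118131/319) = 319/54118131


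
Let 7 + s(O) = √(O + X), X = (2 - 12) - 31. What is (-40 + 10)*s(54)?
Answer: 210 - 30*√13 ≈ 101.83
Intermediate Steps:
X = -41 (X = -10 - 31 = -41)
s(O) = -7 + √(-41 + O) (s(O) = -7 + √(O - 41) = -7 + √(-41 + O))
(-40 + 10)*s(54) = (-40 + 10)*(-7 + √(-41 + 54)) = -30*(-7 + √13) = 210 - 30*√13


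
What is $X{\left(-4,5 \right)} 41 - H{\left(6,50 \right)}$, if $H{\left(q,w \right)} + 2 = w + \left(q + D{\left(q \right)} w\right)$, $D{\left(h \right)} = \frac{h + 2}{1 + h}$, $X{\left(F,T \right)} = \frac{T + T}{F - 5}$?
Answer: $- \frac{9872}{63} \approx -156.7$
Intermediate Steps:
$X{\left(F,T \right)} = \frac{2 T}{-5 + F}$
$D{\left(h \right)} = \frac{2 + h}{1 + h}$
$H{\left(q,w \right)} = -2 + q + w + \frac{w \left(2 + q\right)}{1 + q}$ ($H{\left(q,w \right)} = -2 + \left(w + \left(q + \frac{2 + q}{1 + q} w\right)\right) = -2 + \left(w + \left(q + \frac{w \left(2 + q\right)}{1 + q}\right)\right) = -2 + \left(q + w + \frac{w \left(2 + q\right)}{1 + q}\right) = -2 + q + w + \frac{w \left(2 + q\right)}{1 + q}$)
$X{\left(-4,5 \right)} 41 - H{\left(6,50 \right)} = 2 \cdot 5 \frac{1}{-5 - 4} \cdot 41 - \frac{50 \left(2 + 6\right) + \left(1 + 6\right) \left(-2 + 6 + 50\right)}{1 + 6} = 2 \cdot 5 \frac{1}{-9} \cdot 41 - \frac{50 \cdot 8 + 7 \cdot 54}{7} = 2 \cdot 5 \left(- \frac{1}{9}\right) 41 - \frac{400 + 378}{7} = \left(- \frac{10}{9}\right) 41 - \frac{1}{7} \cdot 778 = - \frac{410}{9} - \frac{778}{7} = - \frac{9872}{63}$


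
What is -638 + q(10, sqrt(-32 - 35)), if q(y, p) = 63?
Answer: -575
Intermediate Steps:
-638 + q(10, sqrt(-32 - 35)) = -638 + 63 = -575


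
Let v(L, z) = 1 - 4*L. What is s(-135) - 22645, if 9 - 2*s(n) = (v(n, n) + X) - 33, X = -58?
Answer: -45731/2 ≈ -22866.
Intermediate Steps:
s(n) = 99/2 + 2*n (s(n) = 9/2 - (((1 - 4*n) - 58) - 33)/2 = 9/2 - ((-57 - 4*n) - 33)/2 = 9/2 - (-90 - 4*n)/2 = 9/2 + (45 + 2*n) = 99/2 + 2*n)
s(-135) - 22645 = (99/2 + 2*(-135)) - 22645 = (99/2 - 270) - 22645 = -441/2 - 22645 = -45731/2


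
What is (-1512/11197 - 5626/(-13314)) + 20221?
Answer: 1507263004586/74538429 ≈ 20221.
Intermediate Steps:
(-1512/11197 - 5626/(-13314)) + 20221 = (-1512*1/11197 - 5626*(-1/13314)) + 20221 = (-1512/11197 + 2813/6657) + 20221 = 21431777/74538429 + 20221 = 1507263004586/74538429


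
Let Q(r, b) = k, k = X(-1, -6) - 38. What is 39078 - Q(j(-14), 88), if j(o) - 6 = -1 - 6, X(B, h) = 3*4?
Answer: 39104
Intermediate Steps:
X(B, h) = 12
j(o) = -1 (j(o) = 6 + (-1 - 6) = 6 - 7 = -1)
k = -26 (k = 12 - 38 = -26)
Q(r, b) = -26
39078 - Q(j(-14), 88) = 39078 - 1*(-26) = 39078 + 26 = 39104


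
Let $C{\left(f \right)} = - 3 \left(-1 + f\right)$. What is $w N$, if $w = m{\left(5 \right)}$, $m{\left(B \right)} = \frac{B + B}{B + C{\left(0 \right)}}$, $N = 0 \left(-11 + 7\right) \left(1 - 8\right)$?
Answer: $0$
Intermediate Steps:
$C{\left(f \right)} = 3 - 3 f$
$N = 0$ ($N = 0 \left(\left(-4\right) \left(-7\right)\right) = 0 \cdot 28 = 0$)
$m{\left(B \right)} = \frac{2 B}{3 + B}$ ($m{\left(B \right)} = \frac{B + B}{B + \left(3 - 0\right)} = \frac{2 B}{B + \left(3 + 0\right)} = \frac{2 B}{B + 3} = \frac{2 B}{3 + B}$)
$w = \frac{5}{4}$ ($w = 2 \cdot 5 \frac{1}{3 + 5} = 2 \cdot 5 \cdot \frac{1}{8} = \frac{5}{4} \approx 1.25$)
$w N = \frac{5}{4} \cdot 0 = 0$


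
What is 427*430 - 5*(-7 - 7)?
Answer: 183680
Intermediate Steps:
427*430 - 5*(-7 - 7) = 183610 - 5*(-14) = 183610 + 70 = 183680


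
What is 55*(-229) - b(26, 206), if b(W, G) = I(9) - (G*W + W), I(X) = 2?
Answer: -7215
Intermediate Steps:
b(W, G) = 2 - W - G*W (b(W, G) = 2 - (G*W + W) = 2 - (W + G*W) = 2 + (-W - G*W) = 2 - W - G*W)
55*(-229) - b(26, 206) = 55*(-229) - (2 - 1*26 - 1*206*26) = -12595 - (2 - 26 - 5356) = -12595 - 1*(-5380) = -12595 + 5380 = -7215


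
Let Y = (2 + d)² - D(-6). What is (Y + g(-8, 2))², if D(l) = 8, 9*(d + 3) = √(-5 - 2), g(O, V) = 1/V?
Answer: 1129417/26244 + 2134*I*√7/729 ≈ 43.035 + 7.7449*I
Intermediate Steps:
g(O, V) = 1/V
d = -3 + I*√7/9 (d = -3 + √(-5 - 2)/9 = -3 + √(-7)/9 = -3 + (I*√7)/9 = -3 + I*√7/9 ≈ -3.0 + 0.29397*I)
Y = -8 + (-1 + I*√7/9)² (Y = (2 + (-3 + I*√7/9))² - 1*8 = (-1 + I*√7/9)² - 8 = -8 + (-1 + I*√7/9)² ≈ -7.0864 - 0.58794*I)
(Y + g(-8, 2))² = ((-8 + (9 - I*√7)²/81) + 1/2)² = ((-8 + (9 - I*√7)²/81) + ½)² = (-15/2 + (9 - I*√7)²/81)²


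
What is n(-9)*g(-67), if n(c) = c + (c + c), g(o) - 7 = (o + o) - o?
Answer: 1620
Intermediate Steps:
g(o) = 7 + o (g(o) = 7 + ((o + o) - o) = 7 + (2*o - o) = 7 + o)
n(c) = 3*c (n(c) = c + 2*c = 3*c)
n(-9)*g(-67) = (3*(-9))*(7 - 67) = -27*(-60) = 1620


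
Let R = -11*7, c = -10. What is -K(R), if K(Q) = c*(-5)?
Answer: -50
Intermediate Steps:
R = -77
K(Q) = 50 (K(Q) = -10*(-5) = 50)
-K(R) = -1*50 = -50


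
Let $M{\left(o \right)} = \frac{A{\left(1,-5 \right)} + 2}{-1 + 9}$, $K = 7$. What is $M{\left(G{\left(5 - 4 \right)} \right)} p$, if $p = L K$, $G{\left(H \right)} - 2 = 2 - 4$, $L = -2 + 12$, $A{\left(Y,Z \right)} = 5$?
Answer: $\frac{245}{4} \approx 61.25$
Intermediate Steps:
$L = 10$
$G{\left(H \right)} = 0$ ($G{\left(H \right)} = 2 + \left(2 - 4\right) = 2 - 2 = 0$)
$p = 70$ ($p = 10 \cdot 7 = 70$)
$M{\left(o \right)} = \frac{7}{8}$ ($M{\left(o \right)} = \frac{5 + 2}{-1 + 9} = \frac{7}{8}$)
$M{\left(G{\left(5 - 4 \right)} \right)} p = \frac{7}{8} \cdot 70 = \frac{245}{4}$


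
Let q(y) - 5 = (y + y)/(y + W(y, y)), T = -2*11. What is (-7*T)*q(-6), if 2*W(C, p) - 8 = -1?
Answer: 7546/5 ≈ 1509.2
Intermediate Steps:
T = -22
W(C, p) = 7/2 (W(C, p) = 4 + (½)*(-1) = 4 - ½ = 7/2)
q(y) = 5 + 2*y/(7/2 + y) (q(y) = 5 + (y + y)/(y + 7/2) = 5 + (2*y)/(7/2 + y) = 5 + 2*y/(7/2 + y))
(-7*T)*q(-6) = (-7*(-22))*(7*(5 + 2*(-6))/(7 + 2*(-6))) = 154*(7*(5 - 12)/(7 - 12)) = 154*(7*(-7)/(-5)) = 154*(7*(-⅕)*(-7)) = 154*(49/5) = 7546/5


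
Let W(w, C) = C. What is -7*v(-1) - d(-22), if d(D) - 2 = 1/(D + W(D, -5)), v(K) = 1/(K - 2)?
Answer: 10/27 ≈ 0.37037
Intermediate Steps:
v(K) = 1/(-2 + K)
d(D) = 2 + 1/(-5 + D) (d(D) = 2 + 1/(D - 5) = 2 + 1/(-5 + D))
-7*v(-1) - d(-22) = -7/(-2 - 1) - (-9 + 2*(-22))/(-5 - 22) = -7/(-3) - (-9 - 44)/(-27) = -7*(-⅓) - (-1)*(-53)/27 = 7/3 - 1*53/27 = 7/3 - 53/27 = 10/27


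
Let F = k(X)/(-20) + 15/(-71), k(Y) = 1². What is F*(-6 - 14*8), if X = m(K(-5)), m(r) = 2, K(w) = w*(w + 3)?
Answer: 21889/710 ≈ 30.830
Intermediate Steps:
K(w) = w*(3 + w)
X = 2
k(Y) = 1
F = -371/1420 (F = 1/(-20) + 15/(-71) = 1*(-1/20) + 15*(-1/71) = -1/20 - 15/71 = -371/1420 ≈ -0.26127)
F*(-6 - 14*8) = -371*(-6 - 14*8)/1420 = -371*(-6 - 112)/1420 = -371/1420*(-118) = 21889/710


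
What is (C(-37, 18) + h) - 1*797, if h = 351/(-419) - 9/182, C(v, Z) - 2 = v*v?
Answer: 43704439/76258 ≈ 573.11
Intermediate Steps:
C(v, Z) = 2 + v² (C(v, Z) = 2 + v*v = 2 + v²)
h = -67653/76258 (h = 351*(-1/419) - 9*1/182 = -351/419 - 9/182 = -67653/76258 ≈ -0.88716)
(C(-37, 18) + h) - 1*797 = ((2 + (-37)²) - 67653/76258) - 1*797 = ((2 + 1369) - 67653/76258) - 797 = (1371 - 67653/76258) - 797 = 104482065/76258 - 797 = 43704439/76258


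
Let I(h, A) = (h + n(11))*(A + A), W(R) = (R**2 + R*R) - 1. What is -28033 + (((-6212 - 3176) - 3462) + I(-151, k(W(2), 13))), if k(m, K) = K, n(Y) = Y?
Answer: -44523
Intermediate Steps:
W(R) = -1 + 2*R**2 (W(R) = (R**2 + R**2) - 1 = 2*R**2 - 1 = -1 + 2*R**2)
I(h, A) = 2*A*(11 + h) (I(h, A) = (h + 11)*(A + A) = (11 + h)*(2*A) = 2*A*(11 + h))
-28033 + (((-6212 - 3176) - 3462) + I(-151, k(W(2), 13))) = -28033 + (((-6212 - 3176) - 3462) + 2*13*(11 - 151)) = -28033 + ((-9388 - 3462) + 2*13*(-140)) = -28033 + (-12850 - 3640) = -28033 - 16490 = -44523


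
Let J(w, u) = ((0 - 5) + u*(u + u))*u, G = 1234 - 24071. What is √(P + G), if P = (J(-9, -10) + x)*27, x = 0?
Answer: I*√75487 ≈ 274.75*I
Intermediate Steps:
G = -22837
J(w, u) = u*(-5 + 2*u²) (J(w, u) = (-5 + u*(2*u))*u = (-5 + 2*u²)*u = u*(-5 + 2*u²))
P = -52650 (P = (-10*(-5 + 2*(-10)²) + 0)*27 = (-10*(-5 + 2*100) + 0)*27 = (-10*(-5 + 200) + 0)*27 = (-10*195 + 0)*27 = (-1950 + 0)*27 = -1950*27 = -52650)
√(P + G) = √(-52650 - 22837) = √(-75487) = I*√75487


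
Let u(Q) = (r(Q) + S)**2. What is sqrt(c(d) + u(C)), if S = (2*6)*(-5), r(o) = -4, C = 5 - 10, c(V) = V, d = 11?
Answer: 37*sqrt(3) ≈ 64.086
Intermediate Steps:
C = -5
S = -60 (S = 12*(-5) = -60)
u(Q) = 4096 (u(Q) = (-4 - 60)**2 = (-64)**2 = 4096)
sqrt(c(d) + u(C)) = sqrt(11 + 4096) = sqrt(4107) = 37*sqrt(3)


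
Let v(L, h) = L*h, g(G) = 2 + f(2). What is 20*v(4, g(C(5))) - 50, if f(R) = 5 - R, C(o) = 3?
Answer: 350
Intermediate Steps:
g(G) = 5 (g(G) = 2 + (5 - 1*2) = 2 + (5 - 2) = 2 + 3 = 5)
20*v(4, g(C(5))) - 50 = 20*(4*5) - 50 = 20*20 - 50 = 400 - 50 = 350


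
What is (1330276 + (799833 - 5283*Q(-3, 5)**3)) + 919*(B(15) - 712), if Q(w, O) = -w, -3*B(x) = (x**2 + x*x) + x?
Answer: 1190695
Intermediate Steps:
B(x) = -2*x**2/3 - x/3 (B(x) = -((x**2 + x*x) + x)/3 = -((x**2 + x**2) + x)/3 = -(2*x**2 + x)/3 = -(x + 2*x**2)/3 = -2*x**2/3 - x/3)
(1330276 + (799833 - 5283*Q(-3, 5)**3)) + 919*(B(15) - 712) = (1330276 + (799833 - 5283*(-1*(-3))**3)) + 919*(-1/3*15*(1 + 2*15) - 712) = (1330276 + (799833 - 5283*3**3)) + 919*(-1/3*15*(1 + 30) - 712) = (1330276 + (799833 - 5283*27)) + 919*(-1/3*15*31 - 712) = (1330276 + (799833 - 142641)) + 919*(-155 - 712) = (1330276 + 657192) + 919*(-867) = 1987468 - 796773 = 1190695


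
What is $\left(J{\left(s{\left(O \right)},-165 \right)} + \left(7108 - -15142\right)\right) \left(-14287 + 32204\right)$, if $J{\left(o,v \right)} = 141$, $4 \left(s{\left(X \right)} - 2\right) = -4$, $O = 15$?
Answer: $401179547$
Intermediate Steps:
$s{\left(X \right)} = 1$ ($s{\left(X \right)} = 2 + \frac{1}{4} \left(-4\right) = 2 - 1 = 1$)
$\left(J{\left(s{\left(O \right)},-165 \right)} + \left(7108 - -15142\right)\right) \left(-14287 + 32204\right) = \left(141 + \left(7108 - -15142\right)\right) \left(-14287 + 32204\right) = \left(141 + \left(7108 + 15142\right)\right) 17917 = \left(141 + 22250\right) 17917 = 22391 \cdot 17917 = 401179547$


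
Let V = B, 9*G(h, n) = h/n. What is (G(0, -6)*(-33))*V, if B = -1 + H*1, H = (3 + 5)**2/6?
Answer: 0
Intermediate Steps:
H = 32/3 (H = 8**2*(1/6) = 64*(1/6) = 32/3 ≈ 10.667)
G(h, n) = h/(9*n) (G(h, n) = (h/n)/9 = h/(9*n))
B = 29/3 (B = -1 + (32/3)*1 = -1 + 32/3 = 29/3 ≈ 9.6667)
V = 29/3 ≈ 9.6667
(G(0, -6)*(-33))*V = (((1/9)*0/(-6))*(-33))*(29/3) = (((1/9)*0*(-1/6))*(-33))*(29/3) = (0*(-33))*(29/3) = 0*(29/3) = 0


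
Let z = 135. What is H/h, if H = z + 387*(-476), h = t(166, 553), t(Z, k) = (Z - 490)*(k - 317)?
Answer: 20453/8496 ≈ 2.4074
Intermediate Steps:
t(Z, k) = (-490 + Z)*(-317 + k)
h = -76464 (h = 155330 - 490*553 - 317*166 + 166*553 = 155330 - 270970 - 52622 + 91798 = -76464)
H = -184077 (H = 135 + 387*(-476) = 135 - 184212 = -184077)
H/h = -184077/(-76464) = -184077*(-1/76464) = 20453/8496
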